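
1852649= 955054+897595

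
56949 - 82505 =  - 25556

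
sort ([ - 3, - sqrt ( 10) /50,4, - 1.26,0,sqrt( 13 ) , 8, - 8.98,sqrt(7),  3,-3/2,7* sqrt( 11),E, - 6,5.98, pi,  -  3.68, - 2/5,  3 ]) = [ - 8.98, - 6,  -  3.68,  -  3, - 3/2,-1.26,-2/5, -sqrt(10)/50, 0, sqrt( 7),  E,3, 3,pi,sqrt(13),4, 5.98, 8, 7 * sqrt( 11)] 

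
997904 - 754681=243223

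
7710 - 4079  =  3631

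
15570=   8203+7367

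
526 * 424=223024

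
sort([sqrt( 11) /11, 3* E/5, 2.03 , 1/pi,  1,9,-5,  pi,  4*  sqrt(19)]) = [ - 5, sqrt(11 ) /11, 1/pi, 1,3*E/5, 2.03, pi, 9, 4*sqrt ( 19 ) ] 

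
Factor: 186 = 2^1 * 3^1*31^1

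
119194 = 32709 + 86485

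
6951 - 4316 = 2635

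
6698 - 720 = 5978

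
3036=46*66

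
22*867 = 19074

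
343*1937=664391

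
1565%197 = 186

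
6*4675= 28050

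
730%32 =26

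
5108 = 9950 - 4842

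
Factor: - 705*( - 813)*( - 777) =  - 445349205 = - 3^3*5^1*7^1*37^1 * 47^1*271^1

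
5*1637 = 8185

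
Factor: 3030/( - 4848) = - 2^( - 3 )* 5^1=- 5/8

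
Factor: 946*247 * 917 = 214268054 = 2^1 * 7^1 * 11^1* 13^1*19^1* 43^1 * 131^1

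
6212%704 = 580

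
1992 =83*24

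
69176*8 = 553408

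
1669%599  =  471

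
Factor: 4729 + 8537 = 2^1 * 3^2*11^1*67^1 = 13266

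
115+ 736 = 851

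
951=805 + 146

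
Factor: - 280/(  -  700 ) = 2/5=2^1*5^( - 1 )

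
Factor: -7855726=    - 2^1*107^1 * 36709^1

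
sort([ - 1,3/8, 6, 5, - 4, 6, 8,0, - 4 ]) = [ - 4, - 4, - 1 , 0, 3/8 , 5,6, 6 , 8] 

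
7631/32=7631/32 = 238.47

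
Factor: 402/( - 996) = - 2^ (-1)*67^1*83^(-1) = -67/166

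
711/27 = 26 + 1/3 = 26.33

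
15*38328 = 574920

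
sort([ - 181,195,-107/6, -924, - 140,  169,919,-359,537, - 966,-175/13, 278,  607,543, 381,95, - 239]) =[ - 966, - 924,-359, - 239, - 181, - 140, - 107/6, - 175/13, 95, 169,195, 278,381, 537,543, 607,919 ] 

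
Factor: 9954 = 2^1*3^2*7^1*79^1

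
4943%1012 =895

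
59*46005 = 2714295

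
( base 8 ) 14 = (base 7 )15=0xc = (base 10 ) 12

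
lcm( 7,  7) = 7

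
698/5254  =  349/2627  =  0.13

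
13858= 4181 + 9677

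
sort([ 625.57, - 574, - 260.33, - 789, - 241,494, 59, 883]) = [ - 789, - 574, - 260.33,- 241,  59,494,625.57, 883]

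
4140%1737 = 666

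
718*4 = 2872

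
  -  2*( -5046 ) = 10092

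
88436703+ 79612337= 168049040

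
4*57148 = 228592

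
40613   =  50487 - 9874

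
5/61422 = 5/61422=0.00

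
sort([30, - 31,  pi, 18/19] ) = [ - 31, 18/19, pi, 30 ]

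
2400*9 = 21600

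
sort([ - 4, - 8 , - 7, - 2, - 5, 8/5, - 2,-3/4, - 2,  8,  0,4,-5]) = [ - 8, - 7, - 5, - 5, - 4,-2,  -  2, - 2, - 3/4, 0, 8/5 , 4, 8]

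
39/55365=13/18455 = 0.00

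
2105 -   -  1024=3129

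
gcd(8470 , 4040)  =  10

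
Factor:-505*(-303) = 153015 = 3^1*5^1*101^2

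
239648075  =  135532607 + 104115468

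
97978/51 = 1921+7/51 = 1921.14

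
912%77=65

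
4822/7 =688+ 6/7 = 688.86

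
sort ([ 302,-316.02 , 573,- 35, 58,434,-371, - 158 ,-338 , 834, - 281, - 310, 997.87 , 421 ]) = [-371,  -  338,-316.02,-310, - 281,-158,- 35,58, 302,421 , 434, 573, 834, 997.87]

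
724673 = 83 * 8731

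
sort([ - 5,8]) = [ - 5, 8 ] 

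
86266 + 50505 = 136771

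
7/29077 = 7/29077 = 0.00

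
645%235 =175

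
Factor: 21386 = 2^1*17^2*37^1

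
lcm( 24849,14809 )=1466091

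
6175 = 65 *95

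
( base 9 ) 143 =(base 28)48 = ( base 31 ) 3r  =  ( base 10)120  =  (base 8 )170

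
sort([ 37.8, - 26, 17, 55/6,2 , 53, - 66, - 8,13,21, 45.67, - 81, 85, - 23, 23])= [-81,-66, - 26, - 23, - 8,2,55/6,13, 17, 21, 23,37.8,45.67,53 , 85]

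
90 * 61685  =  5551650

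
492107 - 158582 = 333525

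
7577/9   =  841 + 8/9  =  841.89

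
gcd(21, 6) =3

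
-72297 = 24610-96907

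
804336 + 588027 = 1392363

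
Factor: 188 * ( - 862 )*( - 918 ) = 2^4* 3^3*17^1*47^1 * 431^1 = 148767408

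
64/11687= 64/11687 = 0.01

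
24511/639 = 24511/639= 38.36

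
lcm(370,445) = 32930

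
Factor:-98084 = -2^2*7^1*31^1*113^1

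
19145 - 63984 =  - 44839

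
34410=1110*31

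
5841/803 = 7+20/73 = 7.27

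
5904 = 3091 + 2813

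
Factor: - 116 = - 2^2*29^1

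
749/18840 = 749/18840=0.04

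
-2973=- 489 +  - 2484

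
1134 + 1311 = 2445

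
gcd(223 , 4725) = 1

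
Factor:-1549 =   -  1549^1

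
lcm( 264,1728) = 19008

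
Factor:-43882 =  -2^1*37^1*593^1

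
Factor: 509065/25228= 2^( - 2 ) * 5^1*7^( - 1)*113^1  =  565/28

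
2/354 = 1/177= 0.01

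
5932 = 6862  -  930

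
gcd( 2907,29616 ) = 3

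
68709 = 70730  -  2021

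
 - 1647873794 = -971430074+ -676443720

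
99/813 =33/271  =  0.12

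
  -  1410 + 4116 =2706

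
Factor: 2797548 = 2^2*3^1*13^1*79^1*227^1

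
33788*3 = 101364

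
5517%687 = 21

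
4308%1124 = 936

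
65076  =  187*348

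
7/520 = 7/520  =  0.01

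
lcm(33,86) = 2838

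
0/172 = 0 = 0.00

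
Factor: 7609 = 7^1 * 1087^1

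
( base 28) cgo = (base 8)23230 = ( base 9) 14487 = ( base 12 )5874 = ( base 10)9880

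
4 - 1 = 3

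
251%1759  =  251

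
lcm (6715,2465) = 194735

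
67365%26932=13501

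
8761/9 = 973  +  4/9 =973.44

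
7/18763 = 7/18763= 0.00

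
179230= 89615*2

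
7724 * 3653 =28215772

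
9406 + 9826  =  19232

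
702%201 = 99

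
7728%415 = 258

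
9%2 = 1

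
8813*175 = 1542275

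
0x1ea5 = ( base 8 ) 17245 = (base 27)akf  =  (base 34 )6QP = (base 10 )7845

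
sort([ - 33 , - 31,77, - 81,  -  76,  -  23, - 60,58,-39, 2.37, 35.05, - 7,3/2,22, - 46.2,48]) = [ - 81,-76,-60, - 46.2,  -  39, -33,- 31, - 23, - 7,3/2, 2.37,22,  35.05, 48,58,77 ]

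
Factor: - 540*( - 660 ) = 356400 = 2^4*3^4*5^2*11^1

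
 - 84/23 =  - 84/23 = - 3.65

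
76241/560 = 136+81/560=136.14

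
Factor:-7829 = - 7829^1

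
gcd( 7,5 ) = 1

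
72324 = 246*294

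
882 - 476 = 406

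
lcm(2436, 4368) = 126672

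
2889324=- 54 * (-53506) 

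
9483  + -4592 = 4891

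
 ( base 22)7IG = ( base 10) 3800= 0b111011011000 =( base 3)12012202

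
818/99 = 8  +  26/99 = 8.26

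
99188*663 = 65761644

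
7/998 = 7/998  =  0.01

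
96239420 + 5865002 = 102104422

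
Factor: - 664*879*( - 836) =487936416 = 2^5 * 3^1*11^1 * 19^1 * 83^1*293^1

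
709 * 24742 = 17542078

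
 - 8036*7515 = -60390540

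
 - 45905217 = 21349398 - 67254615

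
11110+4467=15577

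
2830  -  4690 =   -  1860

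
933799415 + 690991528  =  1624790943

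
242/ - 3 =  - 242/3 =-80.67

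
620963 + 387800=1008763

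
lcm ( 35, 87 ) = 3045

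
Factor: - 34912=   -  2^5*1091^1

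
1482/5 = 296  +  2/5 = 296.40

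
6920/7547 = 6920/7547 = 0.92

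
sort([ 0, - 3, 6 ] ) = [ - 3 , 0, 6]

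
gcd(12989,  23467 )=31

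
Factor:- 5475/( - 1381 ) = 3^1*5^2*73^1*1381^ ( - 1)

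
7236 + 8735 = 15971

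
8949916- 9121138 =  - 171222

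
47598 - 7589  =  40009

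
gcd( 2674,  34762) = 2674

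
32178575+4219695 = 36398270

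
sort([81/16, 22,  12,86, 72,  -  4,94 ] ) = [- 4, 81/16, 12, 22,72, 86, 94]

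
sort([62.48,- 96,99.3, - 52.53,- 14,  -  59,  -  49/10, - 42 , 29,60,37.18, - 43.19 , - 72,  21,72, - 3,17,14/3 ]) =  [ - 96, - 72, - 59,-52.53, - 43.19 , - 42, - 14,-49/10, - 3,14/3,17,21, 29, 37.18, 60,62.48,72,99.3]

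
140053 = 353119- 213066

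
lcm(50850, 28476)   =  711900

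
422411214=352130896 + 70280318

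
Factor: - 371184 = -2^4*3^1 * 11^1 * 19^1*37^1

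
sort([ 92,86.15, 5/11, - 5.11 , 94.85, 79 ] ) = [ - 5.11, 5/11,  79, 86.15, 92, 94.85 ] 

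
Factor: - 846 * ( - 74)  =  62604 = 2^2*3^2*37^1 * 47^1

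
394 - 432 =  - 38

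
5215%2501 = 213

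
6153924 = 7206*854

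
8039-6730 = 1309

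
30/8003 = 30/8003  =  0.00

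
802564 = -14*( - 57326 ) 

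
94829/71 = 1335 + 44/71 = 1335.62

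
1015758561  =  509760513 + 505998048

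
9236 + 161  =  9397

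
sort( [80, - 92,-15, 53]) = [ - 92, - 15, 53,80 ] 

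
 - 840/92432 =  - 105/11554 = - 0.01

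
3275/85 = 655/17 = 38.53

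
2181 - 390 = 1791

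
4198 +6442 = 10640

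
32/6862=16/3431 = 0.00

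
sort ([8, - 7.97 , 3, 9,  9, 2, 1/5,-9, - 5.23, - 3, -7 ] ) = [ - 9,  -  7.97, - 7, - 5.23, - 3,1/5, 2 , 3,8, 9, 9]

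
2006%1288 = 718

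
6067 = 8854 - 2787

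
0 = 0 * 915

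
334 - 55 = 279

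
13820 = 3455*4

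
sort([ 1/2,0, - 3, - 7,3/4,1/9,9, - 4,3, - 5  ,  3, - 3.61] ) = [ - 7, - 5,  -  4, - 3.61, - 3, 0,1/9,1/2,3/4, 3,3, 9]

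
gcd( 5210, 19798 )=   1042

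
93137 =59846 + 33291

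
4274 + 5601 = 9875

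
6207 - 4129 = 2078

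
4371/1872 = 2 + 209/624 = 2.33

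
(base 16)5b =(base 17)56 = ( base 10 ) 91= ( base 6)231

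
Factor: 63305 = 5^1*11^1*1151^1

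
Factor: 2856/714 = 4 =2^2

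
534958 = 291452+243506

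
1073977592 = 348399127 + 725578465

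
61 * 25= 1525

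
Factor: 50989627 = 13^1 *29^1 * 211^1*641^1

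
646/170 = 19/5 = 3.80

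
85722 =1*85722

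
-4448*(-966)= 4296768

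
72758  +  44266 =117024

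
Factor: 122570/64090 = 721/377 = 7^1 *13^( - 1) *29^(-1 ) * 103^1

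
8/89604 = 2/22401 = 0.00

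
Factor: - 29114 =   -  2^1 * 14557^1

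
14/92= 7/46 = 0.15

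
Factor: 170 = 2^1*5^1*17^1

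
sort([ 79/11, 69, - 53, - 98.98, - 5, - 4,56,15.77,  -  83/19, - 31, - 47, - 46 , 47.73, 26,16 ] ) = [-98.98, - 53, - 47, - 46, - 31, - 5 , - 83/19, - 4,79/11,15.77,16, 26,47.73, 56, 69] 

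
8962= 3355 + 5607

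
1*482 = 482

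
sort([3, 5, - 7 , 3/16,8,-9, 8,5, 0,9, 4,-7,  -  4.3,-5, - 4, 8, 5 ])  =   [-9,-7, - 7,  -  5,-4.3,-4, 0, 3/16,3, 4, 5,5, 5, 8, 8, 8, 9 ]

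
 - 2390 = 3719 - 6109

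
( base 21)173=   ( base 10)591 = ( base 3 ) 210220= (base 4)21033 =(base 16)24f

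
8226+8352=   16578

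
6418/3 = 6418/3= 2139.33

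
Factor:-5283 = -3^2*587^1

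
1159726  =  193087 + 966639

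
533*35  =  18655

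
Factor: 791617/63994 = 2^( - 1 )*7^( - 2 ) *97^1*653^( -1)* 8161^1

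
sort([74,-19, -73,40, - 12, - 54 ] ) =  [  -  73, - 54, - 19, - 12,40,  74 ] 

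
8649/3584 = 2 + 1481/3584 = 2.41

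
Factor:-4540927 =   -  4540927^1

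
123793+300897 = 424690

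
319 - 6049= - 5730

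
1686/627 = 2 + 144/209 = 2.69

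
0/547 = 0 = 0.00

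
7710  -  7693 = 17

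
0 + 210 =210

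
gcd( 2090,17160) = 110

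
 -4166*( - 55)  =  229130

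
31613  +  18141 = 49754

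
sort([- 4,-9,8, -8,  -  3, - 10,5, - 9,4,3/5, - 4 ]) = [-10, - 9, - 9, - 8,- 4,-4,- 3,3/5,4, 5,8]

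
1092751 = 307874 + 784877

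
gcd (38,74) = 2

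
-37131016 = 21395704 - 58526720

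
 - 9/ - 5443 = 9/5443= 0.00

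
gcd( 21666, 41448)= 942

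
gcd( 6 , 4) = 2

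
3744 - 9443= -5699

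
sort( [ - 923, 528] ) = [ - 923,528 ] 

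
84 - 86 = -2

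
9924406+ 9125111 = 19049517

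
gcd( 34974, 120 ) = 6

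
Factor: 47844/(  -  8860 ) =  - 3^3*5^ ( - 1) = - 27/5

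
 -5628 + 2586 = -3042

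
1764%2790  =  1764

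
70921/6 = 70921/6 = 11820.17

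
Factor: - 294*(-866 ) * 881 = 2^2*3^1*7^2*433^1 * 881^1 = 224306124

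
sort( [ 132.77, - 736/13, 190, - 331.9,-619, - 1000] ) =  [ - 1000, - 619 , - 331.9 , - 736/13, 132.77, 190 ] 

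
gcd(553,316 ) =79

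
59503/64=929 + 47/64 = 929.73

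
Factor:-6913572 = -2^2*3^1*576131^1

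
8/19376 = 1/2422  =  0.00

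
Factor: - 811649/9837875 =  - 5^ ( - 3)*211^( - 1)*373^( -1)*811649^1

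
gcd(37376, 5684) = 4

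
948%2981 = 948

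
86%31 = 24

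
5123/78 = 5123/78=65.68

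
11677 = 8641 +3036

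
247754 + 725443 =973197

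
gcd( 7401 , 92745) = 3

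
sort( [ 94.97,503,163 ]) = [ 94.97,163 , 503] 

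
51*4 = 204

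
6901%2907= 1087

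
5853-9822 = -3969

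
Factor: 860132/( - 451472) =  -2^( - 2)*13^1 * 17^1 * 29^( - 1 ) = - 221/116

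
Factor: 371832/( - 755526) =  -2^2*15493^1*125921^( - 1) = -61972/125921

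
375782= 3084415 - 2708633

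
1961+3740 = 5701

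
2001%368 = 161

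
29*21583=625907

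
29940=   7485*4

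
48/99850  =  24/49925 = 0.00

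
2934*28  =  82152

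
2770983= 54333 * 51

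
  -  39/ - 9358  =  39/9358 = 0.00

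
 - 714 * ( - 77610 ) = 55413540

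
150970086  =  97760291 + 53209795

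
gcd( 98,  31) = 1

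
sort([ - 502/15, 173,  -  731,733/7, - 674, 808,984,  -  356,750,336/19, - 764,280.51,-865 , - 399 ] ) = [ - 865,-764,-731,-674,-399 ,- 356, - 502/15,336/19,  733/7,173, 280.51, 750,808,984]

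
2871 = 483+2388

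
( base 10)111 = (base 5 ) 421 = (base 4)1233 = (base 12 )93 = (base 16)6f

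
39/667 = 39/667 = 0.06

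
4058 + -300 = 3758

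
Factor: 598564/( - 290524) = - 991/481 =- 13^( - 1)*37^( - 1)*991^1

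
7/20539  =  7/20539= 0.00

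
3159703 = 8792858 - 5633155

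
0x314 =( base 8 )1424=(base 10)788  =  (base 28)104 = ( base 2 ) 1100010100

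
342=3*114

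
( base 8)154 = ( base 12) 90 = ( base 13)84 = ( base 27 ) 40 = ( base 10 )108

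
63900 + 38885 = 102785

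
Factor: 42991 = 13^1*3307^1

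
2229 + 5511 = 7740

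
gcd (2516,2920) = 4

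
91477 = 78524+12953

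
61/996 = 61/996 =0.06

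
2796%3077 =2796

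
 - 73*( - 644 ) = 47012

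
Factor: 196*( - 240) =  - 2^6*3^1 * 5^1*7^2 = - 47040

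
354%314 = 40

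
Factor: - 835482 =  - 2^1*3^1*17^1*8191^1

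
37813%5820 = 2893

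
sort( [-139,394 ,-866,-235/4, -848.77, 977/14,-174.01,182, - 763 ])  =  [ - 866, - 848.77,-763, - 174.01,  -  139, - 235/4,977/14,182, 394]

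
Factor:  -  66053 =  - 13^1 * 5081^1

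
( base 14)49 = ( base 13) 50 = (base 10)65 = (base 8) 101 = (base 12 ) 55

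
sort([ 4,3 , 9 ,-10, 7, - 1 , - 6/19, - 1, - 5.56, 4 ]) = [ - 10, - 5.56, - 1, - 1, - 6/19,  3,4 , 4, 7, 9]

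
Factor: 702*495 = 2^1*3^5*5^1*11^1*13^1 = 347490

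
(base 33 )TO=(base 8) 1725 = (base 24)1gl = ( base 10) 981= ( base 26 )1BJ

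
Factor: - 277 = - 277^1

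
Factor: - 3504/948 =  - 292/79 = - 2^2* 73^1*79^( - 1)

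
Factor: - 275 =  - 5^2*11^1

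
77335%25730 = 145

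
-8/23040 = - 1 + 2879/2880 =-0.00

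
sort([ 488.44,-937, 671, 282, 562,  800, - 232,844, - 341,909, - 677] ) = [ - 937, - 677, - 341, - 232, 282,488.44,562,671, 800, 844 , 909]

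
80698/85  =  80698/85  =  949.39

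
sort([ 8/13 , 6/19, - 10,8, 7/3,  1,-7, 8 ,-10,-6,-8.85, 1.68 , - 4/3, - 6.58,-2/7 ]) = [ - 10, - 10, - 8.85, - 7,-6.58 , - 6, - 4/3, - 2/7, 6/19,8/13,1,1.68,7/3,8, 8]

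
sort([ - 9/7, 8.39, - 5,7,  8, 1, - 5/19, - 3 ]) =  [ - 5,-3, - 9/7, - 5/19,1, 7, 8 , 8.39]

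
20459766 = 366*55901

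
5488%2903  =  2585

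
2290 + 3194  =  5484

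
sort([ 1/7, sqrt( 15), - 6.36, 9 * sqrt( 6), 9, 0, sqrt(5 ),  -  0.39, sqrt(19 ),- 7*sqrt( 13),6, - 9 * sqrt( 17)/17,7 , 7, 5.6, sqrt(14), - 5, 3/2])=[ - 7*sqrt( 13), - 6.36, - 5, - 9 * sqrt (17)/17, - 0.39, 0,1/7,3/2,sqrt(5 ),sqrt(14 ),sqrt(15 ),sqrt ( 19),  5.6, 6, 7, 7, 9,9*sqrt (6)]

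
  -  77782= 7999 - 85781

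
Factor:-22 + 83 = 61 = 61^1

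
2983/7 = 2983/7 = 426.14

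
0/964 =0 = 0.00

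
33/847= 3/77= 0.04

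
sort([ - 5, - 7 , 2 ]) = [ - 7, - 5,2]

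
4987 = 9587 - 4600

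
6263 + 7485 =13748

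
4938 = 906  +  4032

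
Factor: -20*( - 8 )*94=15040 = 2^6  *5^1*47^1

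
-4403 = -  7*629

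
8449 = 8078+371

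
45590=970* 47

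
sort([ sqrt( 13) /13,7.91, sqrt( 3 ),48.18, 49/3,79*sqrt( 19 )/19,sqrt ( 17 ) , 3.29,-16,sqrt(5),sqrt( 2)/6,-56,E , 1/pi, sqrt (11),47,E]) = [ - 56, - 16,sqrt( 2 )/6,sqrt( 13)/13, 1/pi,sqrt( 3 ),sqrt( 5),E , E,3.29, sqrt( 11),sqrt( 17 ),7.91,49/3,79* sqrt(19)/19,47,  48.18]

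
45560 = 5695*8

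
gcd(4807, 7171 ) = 1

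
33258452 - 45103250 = -11844798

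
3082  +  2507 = 5589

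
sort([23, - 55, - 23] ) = [ - 55,- 23, 23] 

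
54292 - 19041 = 35251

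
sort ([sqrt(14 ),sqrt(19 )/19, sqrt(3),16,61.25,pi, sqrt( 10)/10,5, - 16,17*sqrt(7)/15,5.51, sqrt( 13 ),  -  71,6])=[ - 71 , - 16,sqrt( 19)/19,sqrt( 10 ) /10,sqrt( 3 ),17*sqrt( 7 ) /15, pi, sqrt(13),sqrt(14 ), 5,5.51 , 6, 16, 61.25]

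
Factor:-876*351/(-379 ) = 307476/379 =2^2*3^4*13^1 *73^1*379^( - 1 )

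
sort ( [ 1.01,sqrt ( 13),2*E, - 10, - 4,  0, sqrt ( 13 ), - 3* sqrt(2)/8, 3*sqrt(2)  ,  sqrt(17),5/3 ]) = [ - 10,- 4, - 3*sqrt(2 )/8,0,1.01,5/3,sqrt( 13), sqrt(13),sqrt(17 ), 3*sqrt( 2), 2*E]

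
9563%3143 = 134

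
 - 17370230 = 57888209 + - 75258439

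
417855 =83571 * 5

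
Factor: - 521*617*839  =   - 269702423 = - 521^1*617^1*839^1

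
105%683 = 105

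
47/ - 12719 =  - 1 + 12672/12719  =  - 0.00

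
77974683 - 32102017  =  45872666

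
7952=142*56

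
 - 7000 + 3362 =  - 3638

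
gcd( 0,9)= 9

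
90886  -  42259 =48627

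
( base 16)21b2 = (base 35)71g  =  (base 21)JBG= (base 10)8626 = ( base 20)11B6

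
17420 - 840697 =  - 823277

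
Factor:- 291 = -3^1*97^1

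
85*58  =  4930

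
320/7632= 20/477 = 0.04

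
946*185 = 175010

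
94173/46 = 94173/46 = 2047.24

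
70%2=0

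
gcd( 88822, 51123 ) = 1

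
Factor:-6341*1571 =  - 9961711 = - 17^1 *373^1*1571^1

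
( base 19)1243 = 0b1110111101100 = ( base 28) 9LG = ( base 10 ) 7660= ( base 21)h7g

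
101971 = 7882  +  94089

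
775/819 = 775/819  =  0.95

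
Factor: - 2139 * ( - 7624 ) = 16307736  =  2^3*3^1*23^1*31^1 *953^1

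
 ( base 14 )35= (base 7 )65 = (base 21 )25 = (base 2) 101111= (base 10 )47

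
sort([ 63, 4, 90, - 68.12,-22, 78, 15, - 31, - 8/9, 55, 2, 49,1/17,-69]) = [ - 69, - 68.12,-31, - 22,  -  8/9, 1/17, 2, 4, 15, 49  ,  55 , 63,78,  90] 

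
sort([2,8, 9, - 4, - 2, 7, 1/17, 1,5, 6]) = [ - 4, - 2, 1/17, 1,2, 5, 6,7, 8, 9] 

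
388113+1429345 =1817458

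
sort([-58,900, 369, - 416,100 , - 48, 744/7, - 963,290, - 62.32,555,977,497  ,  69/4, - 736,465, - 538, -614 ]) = [ - 963 , - 736,- 614, - 538, - 416, - 62.32, - 58,-48, 69/4, 100,744/7,290, 369,465,497, 555,900, 977]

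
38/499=38/499= 0.08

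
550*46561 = 25608550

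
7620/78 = 97+ 9/13 = 97.69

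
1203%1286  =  1203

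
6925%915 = 520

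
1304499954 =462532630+841967324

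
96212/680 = 141 + 83/170 = 141.49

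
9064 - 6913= 2151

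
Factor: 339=3^1*113^1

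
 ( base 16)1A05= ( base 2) 1101000000101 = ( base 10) 6661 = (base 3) 100010201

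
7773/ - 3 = -2591 + 0/1 = - 2591.00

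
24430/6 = 4071+ 2/3 = 4071.67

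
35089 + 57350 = 92439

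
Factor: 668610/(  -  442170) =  - 437/289 = - 17^( - 2 )*19^1*23^1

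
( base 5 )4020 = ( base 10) 510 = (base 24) L6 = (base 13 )303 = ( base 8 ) 776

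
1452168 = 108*13446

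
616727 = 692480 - 75753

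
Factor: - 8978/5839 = -2^1 * 67^2*5839^( - 1)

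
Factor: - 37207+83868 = 29^1*1609^1=46661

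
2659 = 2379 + 280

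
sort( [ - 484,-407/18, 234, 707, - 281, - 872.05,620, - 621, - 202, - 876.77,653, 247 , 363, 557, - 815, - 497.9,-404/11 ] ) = [ - 876.77  , - 872.05, - 815, - 621, - 497.9,-484, - 281, - 202, - 404/11, - 407/18,234,247,363,  557,  620, 653, 707] 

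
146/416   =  73/208 = 0.35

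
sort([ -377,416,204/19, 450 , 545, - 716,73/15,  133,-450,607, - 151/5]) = [ - 716, - 450, - 377, - 151/5,73/15 , 204/19, 133,416,450,545,607]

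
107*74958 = 8020506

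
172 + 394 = 566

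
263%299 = 263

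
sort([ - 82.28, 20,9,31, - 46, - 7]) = [ - 82.28, - 46,-7,9, 20, 31 ] 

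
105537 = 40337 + 65200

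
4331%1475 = 1381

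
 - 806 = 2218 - 3024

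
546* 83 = 45318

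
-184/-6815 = 184/6815=0.03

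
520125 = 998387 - 478262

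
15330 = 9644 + 5686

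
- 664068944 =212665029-876733973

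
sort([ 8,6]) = [ 6 , 8]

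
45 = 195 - 150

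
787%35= 17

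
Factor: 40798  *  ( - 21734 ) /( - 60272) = 221675933/15068 = 2^( - 2)*3767^ ( - 1 )*10867^1*20399^1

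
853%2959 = 853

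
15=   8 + 7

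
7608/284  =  1902/71 = 26.79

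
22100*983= 21724300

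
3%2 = 1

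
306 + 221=527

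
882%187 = 134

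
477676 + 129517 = 607193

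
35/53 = 35/53=0.66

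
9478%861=7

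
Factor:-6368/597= - 32/3 = -2^5*3^( - 1)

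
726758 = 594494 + 132264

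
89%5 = 4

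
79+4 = 83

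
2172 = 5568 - 3396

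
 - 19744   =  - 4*4936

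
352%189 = 163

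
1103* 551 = 607753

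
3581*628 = 2248868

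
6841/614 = 6841/614 = 11.14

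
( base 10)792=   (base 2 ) 1100011000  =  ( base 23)1ba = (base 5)11132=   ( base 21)1GF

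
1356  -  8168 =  - 6812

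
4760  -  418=4342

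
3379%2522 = 857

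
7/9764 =7/9764 =0.00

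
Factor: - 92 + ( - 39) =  - 131 = - 131^1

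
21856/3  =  7285+1/3 = 7285.33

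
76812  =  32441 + 44371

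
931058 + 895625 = 1826683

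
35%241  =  35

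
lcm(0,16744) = 0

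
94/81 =1  +  13/81 = 1.16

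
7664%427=405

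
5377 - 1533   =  3844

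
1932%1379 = 553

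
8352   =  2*4176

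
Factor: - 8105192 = -2^3*17^1 * 61^1*977^1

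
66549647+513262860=579812507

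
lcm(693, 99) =693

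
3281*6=19686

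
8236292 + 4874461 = 13110753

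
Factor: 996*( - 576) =- 2^8*3^3*83^1  =  - 573696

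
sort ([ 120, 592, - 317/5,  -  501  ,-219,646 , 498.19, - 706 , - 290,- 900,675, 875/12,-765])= [ - 900,-765, - 706, - 501, - 290, - 219, - 317/5, 875/12,  120,498.19,  592,646,675]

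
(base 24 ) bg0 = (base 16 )1A40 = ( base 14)2640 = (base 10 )6720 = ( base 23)CG4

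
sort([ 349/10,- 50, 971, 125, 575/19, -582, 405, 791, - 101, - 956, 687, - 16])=[ - 956, - 582, - 101, - 50, - 16, 575/19, 349/10, 125,405 , 687, 791, 971]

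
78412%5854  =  2310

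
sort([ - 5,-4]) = [ - 5, -4]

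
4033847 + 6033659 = 10067506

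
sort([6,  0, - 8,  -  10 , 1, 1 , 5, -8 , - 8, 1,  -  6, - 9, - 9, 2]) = [ - 10, - 9, -9, - 8, - 8, - 8,-6,  0,  1, 1, 1, 2, 5,  6]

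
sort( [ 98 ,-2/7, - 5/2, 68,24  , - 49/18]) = [ - 49/18,  -  5/2,  -  2/7,24,68,98 ] 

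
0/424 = 0 = 0.00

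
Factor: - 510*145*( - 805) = 59529750 = 2^1*3^1*5^3*7^1 * 17^1*23^1*29^1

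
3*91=273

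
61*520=31720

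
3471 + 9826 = 13297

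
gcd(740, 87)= 1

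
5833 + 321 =6154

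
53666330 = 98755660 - 45089330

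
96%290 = 96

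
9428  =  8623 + 805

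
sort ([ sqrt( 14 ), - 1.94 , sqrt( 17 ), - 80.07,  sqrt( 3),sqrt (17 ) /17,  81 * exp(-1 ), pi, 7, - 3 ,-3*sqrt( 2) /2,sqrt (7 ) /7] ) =[-80.07,- 3, - 3*sqrt(2 )/2,-1.94, sqrt( 17)/17, sqrt(7) /7, sqrt(3 ), pi,sqrt ( 14 ), sqrt(  17 ), 7, 81*exp( - 1)]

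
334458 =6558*51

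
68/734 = 34/367  =  0.09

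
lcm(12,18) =36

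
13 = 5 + 8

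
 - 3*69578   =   - 208734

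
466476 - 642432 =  - 175956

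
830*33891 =28129530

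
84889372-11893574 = 72995798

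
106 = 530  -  424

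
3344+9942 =13286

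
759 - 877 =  - 118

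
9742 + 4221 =13963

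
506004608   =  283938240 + 222066368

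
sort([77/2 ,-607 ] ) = [ - 607, 77/2] 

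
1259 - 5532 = -4273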